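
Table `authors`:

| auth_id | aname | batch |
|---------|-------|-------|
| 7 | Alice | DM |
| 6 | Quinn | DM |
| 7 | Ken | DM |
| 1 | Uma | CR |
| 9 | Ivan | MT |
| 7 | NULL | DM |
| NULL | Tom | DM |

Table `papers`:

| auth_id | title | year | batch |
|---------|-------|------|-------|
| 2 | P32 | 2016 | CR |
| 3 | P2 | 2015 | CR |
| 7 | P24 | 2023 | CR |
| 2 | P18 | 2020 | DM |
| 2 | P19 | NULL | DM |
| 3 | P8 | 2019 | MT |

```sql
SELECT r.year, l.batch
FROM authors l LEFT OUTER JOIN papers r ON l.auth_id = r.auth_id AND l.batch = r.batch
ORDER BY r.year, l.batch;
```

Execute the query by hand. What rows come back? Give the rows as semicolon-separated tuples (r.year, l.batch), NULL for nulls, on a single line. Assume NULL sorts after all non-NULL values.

LEFT JOIN keeps every row from `authors`; unmatched rows get NULL for `papers`'s columns.
Matching on l.auth_id = r.auth_id AND l.batch = r.batch. A NULL in a compared column never satisfies the condition.
Matched pairs: 0; unmatched l rows kept: 7.

(NULL, CR); (NULL, DM); (NULL, DM); (NULL, DM); (NULL, DM); (NULL, DM); (NULL, MT)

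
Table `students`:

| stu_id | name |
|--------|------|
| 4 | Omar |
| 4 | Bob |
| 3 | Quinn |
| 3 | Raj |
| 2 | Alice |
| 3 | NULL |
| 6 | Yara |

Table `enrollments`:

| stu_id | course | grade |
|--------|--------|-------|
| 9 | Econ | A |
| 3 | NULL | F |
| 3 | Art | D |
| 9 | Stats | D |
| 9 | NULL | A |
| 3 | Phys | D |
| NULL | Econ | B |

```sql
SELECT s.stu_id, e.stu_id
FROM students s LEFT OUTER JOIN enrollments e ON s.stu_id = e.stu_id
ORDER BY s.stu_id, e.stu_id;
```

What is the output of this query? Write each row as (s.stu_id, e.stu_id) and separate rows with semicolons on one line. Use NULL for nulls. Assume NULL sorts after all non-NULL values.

LEFT JOIN keeps every row from `students`; unmatched rows get NULL for `enrollments`'s columns.
Matching on s.stu_id = e.stu_id. A NULL in a compared column never satisfies the condition.
- stu_id=4: no e row matches, row kept with e columns NULL.
- stu_id=4: no e row matches, row kept with e columns NULL.
- stu_id=3: 3 matching e row(s), so 3 row(s) emitted.
- stu_id=3: 3 matching e row(s), so 3 row(s) emitted.
- stu_id=2: no e row matches, row kept with e columns NULL.
- stu_id=3: 3 matching e row(s), so 3 row(s) emitted.
- stu_id=6: no e row matches, row kept with e columns NULL.

(2, NULL); (3, 3); (3, 3); (3, 3); (3, 3); (3, 3); (3, 3); (3, 3); (3, 3); (3, 3); (4, NULL); (4, NULL); (6, NULL)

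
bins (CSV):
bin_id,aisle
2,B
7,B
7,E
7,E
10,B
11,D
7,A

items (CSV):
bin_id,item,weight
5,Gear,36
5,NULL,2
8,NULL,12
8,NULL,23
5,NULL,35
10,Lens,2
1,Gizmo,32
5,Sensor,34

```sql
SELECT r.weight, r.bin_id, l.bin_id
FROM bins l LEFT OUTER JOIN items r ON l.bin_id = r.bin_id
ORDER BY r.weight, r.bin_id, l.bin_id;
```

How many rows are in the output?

7

LEFT JOIN keeps every row from `bins`; unmatched rows get NULL for `items`'s columns.
Matching on l.bin_id = r.bin_id.
- l (bin_id=2) has no partner → padded with NULL.
- l (bin_id=7) has no partner → padded with NULL.
- l (bin_id=7) has no partner → padded with NULL.
- l (bin_id=7) has no partner → padded with NULL.
- l (bin_id=10) pairs with 1 row(s) of r.
- l (bin_id=11) has no partner → padded with NULL.
- l (bin_id=7) has no partner → padded with NULL.
Total: 1 matched + 6 padded = 7 rows.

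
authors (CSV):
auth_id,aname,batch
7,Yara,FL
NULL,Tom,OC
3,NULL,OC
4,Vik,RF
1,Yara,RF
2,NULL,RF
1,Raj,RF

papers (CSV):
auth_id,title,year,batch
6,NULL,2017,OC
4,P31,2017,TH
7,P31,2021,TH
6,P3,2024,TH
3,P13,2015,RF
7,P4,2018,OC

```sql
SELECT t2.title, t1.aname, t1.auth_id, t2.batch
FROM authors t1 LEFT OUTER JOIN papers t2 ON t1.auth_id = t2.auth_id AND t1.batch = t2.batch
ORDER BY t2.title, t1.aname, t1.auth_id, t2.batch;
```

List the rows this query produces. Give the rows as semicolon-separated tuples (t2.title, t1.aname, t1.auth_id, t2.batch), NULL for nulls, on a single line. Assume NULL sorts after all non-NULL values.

(NULL, Raj, 1, NULL); (NULL, Tom, NULL, NULL); (NULL, Vik, 4, NULL); (NULL, Yara, 1, NULL); (NULL, Yara, 7, NULL); (NULL, NULL, 2, NULL); (NULL, NULL, 3, NULL)

LEFT JOIN keeps every row from `authors`; unmatched rows get NULL for `papers`'s columns.
Matching on t1.auth_id = t2.auth_id AND t1.batch = t2.batch. A NULL in a compared column never satisfies the condition.
Matched pairs: 0; unmatched t1 rows kept: 7.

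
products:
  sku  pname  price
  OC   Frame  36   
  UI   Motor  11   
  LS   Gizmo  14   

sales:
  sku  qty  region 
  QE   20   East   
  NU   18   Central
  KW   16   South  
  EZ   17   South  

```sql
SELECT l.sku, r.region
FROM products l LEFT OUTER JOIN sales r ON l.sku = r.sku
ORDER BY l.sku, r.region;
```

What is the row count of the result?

LEFT JOIN keeps every row from `products`; unmatched rows get NULL for `sales`'s columns.
Matching on l.sku = r.sku.
- l row (sku=OC): no match → kept, r columns NULL.
- l row (sku=UI): no match → kept, r columns NULL.
- l row (sku=LS): no match → kept, r columns NULL.
Total: 0 matched + 3 padded = 3 rows.

3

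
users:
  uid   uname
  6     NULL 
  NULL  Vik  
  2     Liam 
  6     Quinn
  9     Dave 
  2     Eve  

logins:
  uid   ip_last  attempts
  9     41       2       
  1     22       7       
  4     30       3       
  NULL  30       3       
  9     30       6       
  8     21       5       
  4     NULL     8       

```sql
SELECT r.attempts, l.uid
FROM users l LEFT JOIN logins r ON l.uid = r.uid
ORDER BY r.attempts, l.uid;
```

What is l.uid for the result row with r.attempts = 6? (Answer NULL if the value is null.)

LEFT JOIN keeps every row from `users`; unmatched rows get NULL for `logins`'s columns.
Matching on l.uid = r.uid. A NULL in a compared column never satisfies the condition.
Matched pairs: 2; unmatched l rows kept: 5.

9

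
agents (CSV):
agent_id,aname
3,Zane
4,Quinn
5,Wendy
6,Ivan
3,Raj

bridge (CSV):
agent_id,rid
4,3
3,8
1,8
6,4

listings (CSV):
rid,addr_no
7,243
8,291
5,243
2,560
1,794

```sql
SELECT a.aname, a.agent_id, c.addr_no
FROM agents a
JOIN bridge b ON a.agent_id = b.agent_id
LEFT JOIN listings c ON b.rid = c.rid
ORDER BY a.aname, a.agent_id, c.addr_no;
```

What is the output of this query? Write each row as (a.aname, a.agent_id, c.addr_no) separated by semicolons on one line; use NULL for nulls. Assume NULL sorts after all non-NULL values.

(Ivan, 6, NULL); (Quinn, 4, NULL); (Raj, 3, 291); (Zane, 3, 291)

Evaluate left to right. First `agents a INNER JOIN bridge b` on agent_id: 4 row(s).
Then LEFT JOIN `listings c` on rid: each of those 4 rows is kept; rows whose b.rid has no match in c get NULL for c's columns.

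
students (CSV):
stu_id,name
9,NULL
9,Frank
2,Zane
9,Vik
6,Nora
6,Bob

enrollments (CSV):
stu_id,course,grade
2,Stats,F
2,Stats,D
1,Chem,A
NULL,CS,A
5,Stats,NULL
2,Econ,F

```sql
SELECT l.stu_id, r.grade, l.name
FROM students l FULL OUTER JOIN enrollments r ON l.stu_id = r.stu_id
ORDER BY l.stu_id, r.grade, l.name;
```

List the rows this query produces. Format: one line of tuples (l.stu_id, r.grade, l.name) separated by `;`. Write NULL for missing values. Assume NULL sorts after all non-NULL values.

FULL OUTER JOIN keeps every row from both sides; unmatched rows get NULL for the other side's columns.
Matching on l.stu_id = r.stu_id. A NULL in a compared column never satisfies the condition.
- l (stu_id=9) has no partner → padded with NULL.
- l (stu_id=9) has no partner → padded with NULL.
- l (stu_id=2) pairs with 3 row(s) of r.
- l (stu_id=9) has no partner → padded with NULL.
- l (stu_id=6) has no partner → padded with NULL.
- l (stu_id=6) has no partner → padded with NULL.
- 3 r row(s) had no l match → kept, l columns NULL.

(2, D, Zane); (2, F, Zane); (2, F, Zane); (6, NULL, Bob); (6, NULL, Nora); (9, NULL, Frank); (9, NULL, Vik); (9, NULL, NULL); (NULL, A, NULL); (NULL, A, NULL); (NULL, NULL, NULL)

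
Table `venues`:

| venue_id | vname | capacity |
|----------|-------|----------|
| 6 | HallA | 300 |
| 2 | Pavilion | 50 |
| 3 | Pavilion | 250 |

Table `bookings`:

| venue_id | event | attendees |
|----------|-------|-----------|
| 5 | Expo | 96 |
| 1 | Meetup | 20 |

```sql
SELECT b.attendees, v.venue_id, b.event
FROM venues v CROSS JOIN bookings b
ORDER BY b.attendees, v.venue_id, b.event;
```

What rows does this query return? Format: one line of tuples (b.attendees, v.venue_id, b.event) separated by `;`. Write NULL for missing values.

CROSS JOIN pairs every row of `venues` with every row of `bookings`: 3 × 2 = 6 rows.
After projecting and ordering:
b.attendees | v.venue_id | b.event
20 | 2 | Meetup
20 | 3 | Meetup
20 | 6 | Meetup
96 | 2 | Expo
96 | 3 | Expo
96 | 6 | Expo

(20, 2, Meetup); (20, 3, Meetup); (20, 6, Meetup); (96, 2, Expo); (96, 3, Expo); (96, 6, Expo)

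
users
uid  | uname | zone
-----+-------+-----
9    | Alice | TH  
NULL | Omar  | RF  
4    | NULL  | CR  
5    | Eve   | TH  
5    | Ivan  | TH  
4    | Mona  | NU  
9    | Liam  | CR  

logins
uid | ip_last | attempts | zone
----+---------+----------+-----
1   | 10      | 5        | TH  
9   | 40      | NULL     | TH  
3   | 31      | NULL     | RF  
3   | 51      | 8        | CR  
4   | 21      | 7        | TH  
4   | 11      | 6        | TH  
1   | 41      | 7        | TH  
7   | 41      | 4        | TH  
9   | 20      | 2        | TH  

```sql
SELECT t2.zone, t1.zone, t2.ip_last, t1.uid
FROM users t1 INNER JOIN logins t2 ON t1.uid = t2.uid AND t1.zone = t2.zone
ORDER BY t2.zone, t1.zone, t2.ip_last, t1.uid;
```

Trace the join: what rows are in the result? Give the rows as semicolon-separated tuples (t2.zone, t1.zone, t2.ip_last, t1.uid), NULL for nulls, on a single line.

INNER JOIN keeps only pairs where the ON condition holds.
Matching on t1.uid = t2.uid AND t1.zone = t2.zone. A NULL in a compared column never satisfies the condition.
- t1 (uid=9, zone=TH) pairs with 2 row(s) of t2.
- t1 (uid=NULL, zone=RF) has no partner → excluded.
- t1 (uid=4, zone=CR) has no partner → excluded.
- t1 (uid=5, zone=TH) has no partner → excluded.
- t1 (uid=5, zone=TH) has no partner → excluded.
- t1 (uid=4, zone=NU) has no partner → excluded.
- t1 (uid=9, zone=CR) has no partner → excluded.
After projecting and ordering:
t2.zone | t1.zone | t2.ip_last | t1.uid
TH | TH | 20 | 9
TH | TH | 40 | 9

(TH, TH, 20, 9); (TH, TH, 40, 9)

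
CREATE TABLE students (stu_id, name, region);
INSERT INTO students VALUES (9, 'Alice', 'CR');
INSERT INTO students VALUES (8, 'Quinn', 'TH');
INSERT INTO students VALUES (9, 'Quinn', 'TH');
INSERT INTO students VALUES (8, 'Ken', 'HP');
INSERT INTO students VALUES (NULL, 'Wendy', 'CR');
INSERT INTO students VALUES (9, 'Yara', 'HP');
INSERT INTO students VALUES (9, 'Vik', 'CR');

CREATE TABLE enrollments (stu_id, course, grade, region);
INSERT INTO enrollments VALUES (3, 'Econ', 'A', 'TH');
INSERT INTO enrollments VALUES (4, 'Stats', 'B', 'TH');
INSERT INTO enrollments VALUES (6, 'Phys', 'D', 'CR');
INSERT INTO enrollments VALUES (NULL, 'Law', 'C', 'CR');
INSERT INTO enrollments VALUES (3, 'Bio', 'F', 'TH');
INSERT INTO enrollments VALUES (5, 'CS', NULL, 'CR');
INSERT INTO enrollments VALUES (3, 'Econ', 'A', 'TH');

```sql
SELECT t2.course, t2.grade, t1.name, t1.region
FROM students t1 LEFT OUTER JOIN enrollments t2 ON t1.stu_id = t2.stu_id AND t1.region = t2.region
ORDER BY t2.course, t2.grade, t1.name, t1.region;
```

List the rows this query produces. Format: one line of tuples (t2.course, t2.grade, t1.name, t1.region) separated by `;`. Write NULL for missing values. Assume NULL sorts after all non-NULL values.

(NULL, NULL, Alice, CR); (NULL, NULL, Ken, HP); (NULL, NULL, Quinn, TH); (NULL, NULL, Quinn, TH); (NULL, NULL, Vik, CR); (NULL, NULL, Wendy, CR); (NULL, NULL, Yara, HP)

LEFT JOIN keeps every row from `students`; unmatched rows get NULL for `enrollments`'s columns.
Matching on t1.stu_id = t2.stu_id AND t1.region = t2.region. A NULL in a compared column never satisfies the condition.
Matched pairs: 0; unmatched t1 rows kept: 7.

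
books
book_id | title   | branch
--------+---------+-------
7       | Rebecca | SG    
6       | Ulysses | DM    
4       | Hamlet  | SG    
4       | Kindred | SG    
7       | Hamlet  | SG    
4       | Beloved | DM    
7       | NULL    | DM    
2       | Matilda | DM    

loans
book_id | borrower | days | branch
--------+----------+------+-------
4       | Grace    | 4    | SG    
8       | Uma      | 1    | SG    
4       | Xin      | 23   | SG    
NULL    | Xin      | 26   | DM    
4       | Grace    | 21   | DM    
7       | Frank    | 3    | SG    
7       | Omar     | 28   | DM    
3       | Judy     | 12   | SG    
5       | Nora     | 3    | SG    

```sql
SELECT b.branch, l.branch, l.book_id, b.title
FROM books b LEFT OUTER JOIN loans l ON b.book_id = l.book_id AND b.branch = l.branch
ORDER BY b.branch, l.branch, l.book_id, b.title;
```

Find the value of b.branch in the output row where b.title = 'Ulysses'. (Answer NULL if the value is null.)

LEFT JOIN keeps every row from `books`; unmatched rows get NULL for `loans`'s columns.
Matching on b.book_id = l.book_id AND b.branch = l.branch. A NULL in a compared column never satisfies the condition.
- b[0] book_id=7, branch=SG → 1 match(es) in l → 1 row(s).
- b[1] book_id=6, branch=DM → no match; kept with NULLs on the l side.
- b[2] book_id=4, branch=SG → 2 match(es) in l → 2 row(s).
- b[3] book_id=4, branch=SG → 2 match(es) in l → 2 row(s).
- b[4] book_id=7, branch=SG → 1 match(es) in l → 1 row(s).
- b[5] book_id=4, branch=DM → 1 match(es) in l → 1 row(s).
- b[6] book_id=7, branch=DM → 1 match(es) in l → 1 row(s).
- b[7] book_id=2, branch=DM → no match; kept with NULLs on the l side.

DM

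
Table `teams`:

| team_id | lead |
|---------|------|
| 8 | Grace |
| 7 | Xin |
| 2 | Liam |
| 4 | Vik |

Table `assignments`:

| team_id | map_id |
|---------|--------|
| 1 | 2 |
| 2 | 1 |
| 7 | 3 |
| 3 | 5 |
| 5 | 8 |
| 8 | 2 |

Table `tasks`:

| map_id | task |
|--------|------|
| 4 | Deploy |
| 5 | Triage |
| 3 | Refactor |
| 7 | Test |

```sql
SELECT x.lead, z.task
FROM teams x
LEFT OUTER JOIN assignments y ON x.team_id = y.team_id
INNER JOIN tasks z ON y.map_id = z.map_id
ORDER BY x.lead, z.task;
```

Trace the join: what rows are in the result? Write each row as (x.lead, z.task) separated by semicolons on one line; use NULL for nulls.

(Xin, Refactor)

Step 1 — x LEFT JOIN y on team_id → 4 row(s).
Then INNER JOIN `tasks z` on map_id: keep only rows whose y.map_id appears in z.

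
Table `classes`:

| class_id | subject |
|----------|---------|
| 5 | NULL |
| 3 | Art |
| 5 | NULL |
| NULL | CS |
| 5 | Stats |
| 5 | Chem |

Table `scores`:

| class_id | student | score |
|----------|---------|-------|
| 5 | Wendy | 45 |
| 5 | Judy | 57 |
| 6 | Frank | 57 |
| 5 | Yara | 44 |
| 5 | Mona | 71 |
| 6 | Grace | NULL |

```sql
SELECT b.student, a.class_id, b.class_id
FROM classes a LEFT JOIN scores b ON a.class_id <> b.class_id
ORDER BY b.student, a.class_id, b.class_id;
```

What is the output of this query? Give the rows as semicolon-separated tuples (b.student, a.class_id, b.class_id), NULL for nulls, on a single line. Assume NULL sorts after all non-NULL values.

LEFT JOIN keeps every row from `classes`; unmatched rows get NULL for `scores`'s columns.
Matching on a.class_id <> b.class_id. A NULL in a compared column never satisfies the condition.
Matched pairs: 14; unmatched a rows kept: 1.

(Frank, 3, 6); (Frank, 5, 6); (Frank, 5, 6); (Frank, 5, 6); (Frank, 5, 6); (Grace, 3, 6); (Grace, 5, 6); (Grace, 5, 6); (Grace, 5, 6); (Grace, 5, 6); (Judy, 3, 5); (Mona, 3, 5); (Wendy, 3, 5); (Yara, 3, 5); (NULL, NULL, NULL)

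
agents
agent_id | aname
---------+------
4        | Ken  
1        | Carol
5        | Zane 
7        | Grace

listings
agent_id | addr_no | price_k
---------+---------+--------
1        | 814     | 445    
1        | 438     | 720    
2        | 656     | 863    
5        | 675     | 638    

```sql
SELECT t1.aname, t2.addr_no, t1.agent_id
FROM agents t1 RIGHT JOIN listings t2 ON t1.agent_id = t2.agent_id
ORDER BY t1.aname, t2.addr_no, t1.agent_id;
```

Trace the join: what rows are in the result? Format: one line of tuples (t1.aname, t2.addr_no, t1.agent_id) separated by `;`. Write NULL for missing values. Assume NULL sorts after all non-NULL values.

(Carol, 438, 1); (Carol, 814, 1); (Zane, 675, 5); (NULL, 656, NULL)

RIGHT JOIN keeps every row from `listings`; unmatched rows get NULL for `agents`'s columns.
Matching on t1.agent_id = t2.agent_id.
- t1 (agent_id=4) has no partner in t2.
- t1 (agent_id=1) pairs with 2 row(s) of t2.
- t1 (agent_id=5) pairs with 1 row(s) of t2.
- t1 (agent_id=7) has no partner in t2.
- plus 1 unmatched t2 row(s), each kept with NULL t1 columns.
After projecting and ordering:
t1.aname | t2.addr_no | t1.agent_id
Carol | 438 | 1
Carol | 814 | 1
Zane | 675 | 5
NULL | 656 | NULL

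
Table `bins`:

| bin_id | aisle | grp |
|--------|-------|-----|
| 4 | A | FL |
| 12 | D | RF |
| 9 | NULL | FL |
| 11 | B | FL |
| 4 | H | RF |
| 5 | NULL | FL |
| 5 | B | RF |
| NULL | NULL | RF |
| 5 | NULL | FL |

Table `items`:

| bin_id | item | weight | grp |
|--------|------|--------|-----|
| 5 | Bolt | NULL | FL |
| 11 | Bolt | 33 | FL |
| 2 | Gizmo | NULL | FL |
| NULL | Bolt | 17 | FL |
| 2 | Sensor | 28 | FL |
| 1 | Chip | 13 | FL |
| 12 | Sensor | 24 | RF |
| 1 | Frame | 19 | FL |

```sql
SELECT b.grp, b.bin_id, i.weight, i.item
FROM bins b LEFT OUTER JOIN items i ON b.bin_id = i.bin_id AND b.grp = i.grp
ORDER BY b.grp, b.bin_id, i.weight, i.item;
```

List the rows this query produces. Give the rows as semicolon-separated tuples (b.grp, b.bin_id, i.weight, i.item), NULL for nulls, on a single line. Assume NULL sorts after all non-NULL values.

(FL, 4, NULL, NULL); (FL, 5, NULL, Bolt); (FL, 5, NULL, Bolt); (FL, 9, NULL, NULL); (FL, 11, 33, Bolt); (RF, 4, NULL, NULL); (RF, 5, NULL, NULL); (RF, 12, 24, Sensor); (RF, NULL, NULL, NULL)

LEFT JOIN keeps every row from `bins`; unmatched rows get NULL for `items`'s columns.
Matching on b.bin_id = i.bin_id AND b.grp = i.grp. A NULL in a compared column never satisfies the condition.
- b (bin_id=4, grp=FL) has no partner → padded with NULL.
- b (bin_id=12, grp=RF) pairs with 1 row(s) of i.
- b (bin_id=9, grp=FL) has no partner → padded with NULL.
- b (bin_id=11, grp=FL) pairs with 1 row(s) of i.
- b (bin_id=4, grp=RF) has no partner → padded with NULL.
- b (bin_id=5, grp=FL) pairs with 1 row(s) of i.
- b (bin_id=5, grp=RF) has no partner → padded with NULL.
- b (bin_id=NULL, grp=RF) has no partner → padded with NULL.
- b (bin_id=5, grp=FL) pairs with 1 row(s) of i.
After projecting and ordering:
b.grp | b.bin_id | i.weight | i.item
FL | 4 | NULL | NULL
FL | 5 | NULL | Bolt
FL | 5 | NULL | Bolt
FL | 9 | NULL | NULL
FL | 11 | 33 | Bolt
RF | 4 | NULL | NULL
RF | 5 | NULL | NULL
RF | 12 | 24 | Sensor
RF | NULL | NULL | NULL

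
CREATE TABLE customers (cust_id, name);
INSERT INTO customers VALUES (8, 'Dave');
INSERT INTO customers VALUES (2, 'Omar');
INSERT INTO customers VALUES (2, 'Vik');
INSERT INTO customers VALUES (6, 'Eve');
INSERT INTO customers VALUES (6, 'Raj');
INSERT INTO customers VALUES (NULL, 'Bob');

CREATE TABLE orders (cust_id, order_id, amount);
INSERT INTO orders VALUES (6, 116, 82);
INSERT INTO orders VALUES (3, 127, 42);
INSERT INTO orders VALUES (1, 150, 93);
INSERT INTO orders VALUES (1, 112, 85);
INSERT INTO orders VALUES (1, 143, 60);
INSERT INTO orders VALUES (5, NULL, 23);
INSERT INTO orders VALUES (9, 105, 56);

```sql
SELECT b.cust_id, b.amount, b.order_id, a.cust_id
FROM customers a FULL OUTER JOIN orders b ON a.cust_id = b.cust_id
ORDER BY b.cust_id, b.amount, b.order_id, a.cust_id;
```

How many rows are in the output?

FULL OUTER JOIN keeps every row from both sides; unmatched rows get NULL for the other side's columns.
Matching on a.cust_id = b.cust_id. A NULL in a compared column never satisfies the condition.
Matched pairs: 2; unmatched a rows kept: 4; unmatched b rows kept: 6.
Total: 2 matched + 10 padded = 12 rows.

12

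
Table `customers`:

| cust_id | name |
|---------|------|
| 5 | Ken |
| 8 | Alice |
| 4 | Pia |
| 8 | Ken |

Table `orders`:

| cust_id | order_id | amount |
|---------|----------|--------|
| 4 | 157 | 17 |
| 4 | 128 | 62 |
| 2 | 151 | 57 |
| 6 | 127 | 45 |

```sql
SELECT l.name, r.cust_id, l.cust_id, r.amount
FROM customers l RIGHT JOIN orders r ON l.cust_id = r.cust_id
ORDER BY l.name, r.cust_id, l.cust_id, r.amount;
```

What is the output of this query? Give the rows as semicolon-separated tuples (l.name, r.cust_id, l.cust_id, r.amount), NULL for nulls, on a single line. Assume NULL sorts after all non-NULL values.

(Pia, 4, 4, 17); (Pia, 4, 4, 62); (NULL, 2, NULL, 57); (NULL, 6, NULL, 45)

RIGHT JOIN keeps every row from `orders`; unmatched rows get NULL for `customers`'s columns.
Matching on l.cust_id = r.cust_id.
- l[0] cust_id=5 → no match.
- l[1] cust_id=8 → no match.
- l[2] cust_id=4 → 2 match(es) in r → 2 row(s).
- l[3] cust_id=8 → no match.
- plus 2 unmatched r row(s), each kept with NULL l columns.
After projecting and ordering:
l.name | r.cust_id | l.cust_id | r.amount
Pia | 4 | 4 | 17
Pia | 4 | 4 | 62
NULL | 2 | NULL | 57
NULL | 6 | NULL | 45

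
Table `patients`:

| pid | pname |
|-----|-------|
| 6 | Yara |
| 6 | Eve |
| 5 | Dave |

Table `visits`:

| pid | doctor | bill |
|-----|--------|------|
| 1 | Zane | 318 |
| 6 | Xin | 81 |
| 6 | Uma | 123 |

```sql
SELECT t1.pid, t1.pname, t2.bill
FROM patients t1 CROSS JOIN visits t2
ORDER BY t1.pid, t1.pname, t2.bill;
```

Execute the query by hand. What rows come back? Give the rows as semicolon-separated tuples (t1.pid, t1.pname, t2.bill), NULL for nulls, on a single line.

CROSS JOIN pairs every row of `patients` with every row of `visits`: 3 × 3 = 9 rows.

(5, Dave, 81); (5, Dave, 123); (5, Dave, 318); (6, Eve, 81); (6, Eve, 123); (6, Eve, 318); (6, Yara, 81); (6, Yara, 123); (6, Yara, 318)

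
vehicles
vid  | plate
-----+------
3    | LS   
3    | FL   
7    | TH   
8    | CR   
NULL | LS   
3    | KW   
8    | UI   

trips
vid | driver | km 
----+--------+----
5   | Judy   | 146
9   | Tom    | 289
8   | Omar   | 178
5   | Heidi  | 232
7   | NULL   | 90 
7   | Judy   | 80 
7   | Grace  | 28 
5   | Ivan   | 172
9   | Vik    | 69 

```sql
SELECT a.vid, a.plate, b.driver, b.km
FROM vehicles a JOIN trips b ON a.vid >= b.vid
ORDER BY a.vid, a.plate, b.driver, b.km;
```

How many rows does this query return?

INNER JOIN keeps only pairs where the ON condition holds.
Matching on a.vid >= b.vid. A NULL in a compared column never satisfies the condition.
Matched pairs: 20.
Total: 20 rows.

20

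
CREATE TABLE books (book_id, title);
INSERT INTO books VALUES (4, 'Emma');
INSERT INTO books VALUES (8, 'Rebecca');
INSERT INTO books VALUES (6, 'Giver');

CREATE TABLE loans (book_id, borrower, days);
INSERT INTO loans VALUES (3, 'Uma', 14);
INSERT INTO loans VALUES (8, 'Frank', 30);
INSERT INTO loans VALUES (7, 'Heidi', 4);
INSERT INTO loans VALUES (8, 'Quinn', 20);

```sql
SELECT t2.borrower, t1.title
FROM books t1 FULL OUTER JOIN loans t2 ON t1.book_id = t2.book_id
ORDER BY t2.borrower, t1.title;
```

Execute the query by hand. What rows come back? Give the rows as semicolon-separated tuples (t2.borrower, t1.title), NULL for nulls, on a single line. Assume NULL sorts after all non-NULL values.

(Frank, Rebecca); (Heidi, NULL); (Quinn, Rebecca); (Uma, NULL); (NULL, Emma); (NULL, Giver)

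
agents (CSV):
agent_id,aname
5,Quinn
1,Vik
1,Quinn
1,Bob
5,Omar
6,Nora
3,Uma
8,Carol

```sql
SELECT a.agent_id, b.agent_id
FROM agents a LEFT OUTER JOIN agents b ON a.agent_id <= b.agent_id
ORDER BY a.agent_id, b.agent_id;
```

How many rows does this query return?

LEFT JOIN keeps every row from `agents a`; unmatched rows get NULL for `agents b`'s columns.
Matching on a.agent_id <= b.agent_id.
- a row (agent_id=5): matches 4 b row(s) → 4 output row(s).
- a row (agent_id=1): matches 8 b row(s) → 8 output row(s).
- a row (agent_id=1): matches 8 b row(s) → 8 output row(s).
- a row (agent_id=1): matches 8 b row(s) → 8 output row(s).
- a row (agent_id=5): matches 4 b row(s) → 4 output row(s).
- a row (agent_id=6): matches 2 b row(s) → 2 output row(s).
- a row (agent_id=3): matches 5 b row(s) → 5 output row(s).
- a row (agent_id=8): matches 1 b row(s) → 1 output row(s).
Total: 40 rows.

40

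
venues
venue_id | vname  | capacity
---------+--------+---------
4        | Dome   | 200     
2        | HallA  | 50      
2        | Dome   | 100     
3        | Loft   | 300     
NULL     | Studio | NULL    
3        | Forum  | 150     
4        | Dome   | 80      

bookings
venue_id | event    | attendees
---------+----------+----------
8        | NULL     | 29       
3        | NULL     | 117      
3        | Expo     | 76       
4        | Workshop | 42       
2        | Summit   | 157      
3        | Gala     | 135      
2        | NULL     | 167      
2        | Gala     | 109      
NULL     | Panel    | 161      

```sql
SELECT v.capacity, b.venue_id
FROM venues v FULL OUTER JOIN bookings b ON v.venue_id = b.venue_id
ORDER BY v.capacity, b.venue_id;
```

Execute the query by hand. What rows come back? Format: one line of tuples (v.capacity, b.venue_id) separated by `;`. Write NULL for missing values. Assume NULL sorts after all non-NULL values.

(50, 2); (50, 2); (50, 2); (80, 4); (100, 2); (100, 2); (100, 2); (150, 3); (150, 3); (150, 3); (200, 4); (300, 3); (300, 3); (300, 3); (NULL, 8); (NULL, NULL); (NULL, NULL)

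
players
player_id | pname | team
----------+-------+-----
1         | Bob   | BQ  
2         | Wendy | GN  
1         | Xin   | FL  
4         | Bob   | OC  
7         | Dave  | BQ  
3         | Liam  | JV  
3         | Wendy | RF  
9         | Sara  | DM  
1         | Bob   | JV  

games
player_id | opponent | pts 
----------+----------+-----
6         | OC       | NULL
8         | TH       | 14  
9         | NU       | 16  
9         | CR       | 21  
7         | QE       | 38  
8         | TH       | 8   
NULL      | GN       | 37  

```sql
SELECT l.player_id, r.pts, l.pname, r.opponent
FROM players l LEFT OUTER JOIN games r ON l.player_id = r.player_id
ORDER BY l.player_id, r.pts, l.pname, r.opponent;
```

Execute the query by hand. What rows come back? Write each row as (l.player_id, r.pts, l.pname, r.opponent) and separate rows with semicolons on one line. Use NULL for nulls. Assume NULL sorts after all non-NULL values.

(1, NULL, Bob, NULL); (1, NULL, Bob, NULL); (1, NULL, Xin, NULL); (2, NULL, Wendy, NULL); (3, NULL, Liam, NULL); (3, NULL, Wendy, NULL); (4, NULL, Bob, NULL); (7, 38, Dave, QE); (9, 16, Sara, NU); (9, 21, Sara, CR)

LEFT JOIN keeps every row from `players`; unmatched rows get NULL for `games`'s columns.
Matching on l.player_id = r.player_id. A NULL in a compared column never satisfies the condition.
- player_id=1: no r row matches, row kept with r columns NULL.
- player_id=2: no r row matches, row kept with r columns NULL.
- player_id=1: no r row matches, row kept with r columns NULL.
- player_id=4: no r row matches, row kept with r columns NULL.
- player_id=7: 1 matching r row(s), so 1 row(s) emitted.
- player_id=3: no r row matches, row kept with r columns NULL.
- player_id=3: no r row matches, row kept with r columns NULL.
- player_id=9: 2 matching r row(s), so 2 row(s) emitted.
- player_id=1: no r row matches, row kept with r columns NULL.
After projecting and ordering:
l.player_id | r.pts | l.pname | r.opponent
1 | NULL | Bob | NULL
1 | NULL | Bob | NULL
1 | NULL | Xin | NULL
2 | NULL | Wendy | NULL
3 | NULL | Liam | NULL
3 | NULL | Wendy | NULL
4 | NULL | Bob | NULL
7 | 38 | Dave | QE
9 | 16 | Sara | NU
9 | 21 | Sara | CR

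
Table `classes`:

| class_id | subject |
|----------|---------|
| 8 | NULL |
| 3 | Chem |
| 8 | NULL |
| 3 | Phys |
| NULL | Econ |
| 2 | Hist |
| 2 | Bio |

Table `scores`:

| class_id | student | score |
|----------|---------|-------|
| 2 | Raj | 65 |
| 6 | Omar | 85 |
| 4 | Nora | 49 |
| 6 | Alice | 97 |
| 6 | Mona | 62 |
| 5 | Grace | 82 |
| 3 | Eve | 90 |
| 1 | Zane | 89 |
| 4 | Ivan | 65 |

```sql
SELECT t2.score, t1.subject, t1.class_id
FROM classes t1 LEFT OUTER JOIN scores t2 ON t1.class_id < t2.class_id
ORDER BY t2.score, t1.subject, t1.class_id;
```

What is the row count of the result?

LEFT JOIN keeps every row from `classes`; unmatched rows get NULL for `scores`'s columns.
Matching on t1.class_id < t2.class_id. A NULL in a compared column never satisfies the condition.
- t1 row (class_id=8): no match → kept, t2 columns NULL.
- t1 row (class_id=3): matches 6 t2 row(s) → 6 output row(s).
- t1 row (class_id=8): no match → kept, t2 columns NULL.
- t1 row (class_id=3): matches 6 t2 row(s) → 6 output row(s).
- t1 row (class_id=NULL): no match → kept, t2 columns NULL.
- t1 row (class_id=2): matches 7 t2 row(s) → 7 output row(s).
- t1 row (class_id=2): matches 7 t2 row(s) → 7 output row(s).
Total: 26 matched + 3 padded = 29 rows.

29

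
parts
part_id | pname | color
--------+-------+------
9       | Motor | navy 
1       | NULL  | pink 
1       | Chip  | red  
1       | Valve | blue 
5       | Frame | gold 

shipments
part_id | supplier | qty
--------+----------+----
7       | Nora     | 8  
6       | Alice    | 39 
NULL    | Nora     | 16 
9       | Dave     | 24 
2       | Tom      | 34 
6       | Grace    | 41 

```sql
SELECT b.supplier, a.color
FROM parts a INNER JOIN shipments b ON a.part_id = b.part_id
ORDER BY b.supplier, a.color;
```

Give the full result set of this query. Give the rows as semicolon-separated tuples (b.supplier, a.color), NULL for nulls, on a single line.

INNER JOIN keeps only pairs where the ON condition holds.
Matching on a.part_id = b.part_id. A NULL in a compared column never satisfies the condition.
Matched pairs: 1.

(Dave, navy)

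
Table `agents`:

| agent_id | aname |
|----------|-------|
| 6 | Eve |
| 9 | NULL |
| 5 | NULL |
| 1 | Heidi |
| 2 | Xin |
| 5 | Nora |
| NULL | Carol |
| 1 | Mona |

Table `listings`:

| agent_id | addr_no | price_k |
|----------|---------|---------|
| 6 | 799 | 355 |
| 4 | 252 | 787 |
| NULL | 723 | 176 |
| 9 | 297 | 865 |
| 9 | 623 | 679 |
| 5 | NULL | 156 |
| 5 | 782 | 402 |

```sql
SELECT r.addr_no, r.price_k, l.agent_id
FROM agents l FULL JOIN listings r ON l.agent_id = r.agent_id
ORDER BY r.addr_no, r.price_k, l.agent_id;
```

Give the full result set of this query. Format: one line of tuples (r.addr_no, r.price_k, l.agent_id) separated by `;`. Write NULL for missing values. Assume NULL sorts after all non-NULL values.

(252, 787, NULL); (297, 865, 9); (623, 679, 9); (723, 176, NULL); (782, 402, 5); (782, 402, 5); (799, 355, 6); (NULL, 156, 5); (NULL, 156, 5); (NULL, NULL, 1); (NULL, NULL, 1); (NULL, NULL, 2); (NULL, NULL, NULL)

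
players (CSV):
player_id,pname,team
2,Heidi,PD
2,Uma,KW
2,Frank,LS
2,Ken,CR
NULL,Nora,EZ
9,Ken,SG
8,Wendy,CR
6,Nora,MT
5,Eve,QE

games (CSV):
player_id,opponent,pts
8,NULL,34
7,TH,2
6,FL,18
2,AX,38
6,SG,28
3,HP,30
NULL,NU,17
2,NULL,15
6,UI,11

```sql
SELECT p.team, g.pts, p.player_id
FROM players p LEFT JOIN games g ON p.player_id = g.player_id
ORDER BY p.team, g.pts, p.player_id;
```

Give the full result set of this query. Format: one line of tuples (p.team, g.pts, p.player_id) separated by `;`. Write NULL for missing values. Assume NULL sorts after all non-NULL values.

(CR, 15, 2); (CR, 34, 8); (CR, 38, 2); (EZ, NULL, NULL); (KW, 15, 2); (KW, 38, 2); (LS, 15, 2); (LS, 38, 2); (MT, 11, 6); (MT, 18, 6); (MT, 28, 6); (PD, 15, 2); (PD, 38, 2); (QE, NULL, 5); (SG, NULL, 9)

LEFT JOIN keeps every row from `players`; unmatched rows get NULL for `games`'s columns.
Matching on p.player_id = g.player_id. A NULL in a compared column never satisfies the condition.
- p (player_id=2) pairs with 2 row(s) of g.
- p (player_id=2) pairs with 2 row(s) of g.
- p (player_id=2) pairs with 2 row(s) of g.
- p (player_id=2) pairs with 2 row(s) of g.
- p (player_id=NULL) has no partner → padded with NULL.
- p (player_id=9) has no partner → padded with NULL.
- p (player_id=8) pairs with 1 row(s) of g.
- p (player_id=6) pairs with 3 row(s) of g.
- p (player_id=5) has no partner → padded with NULL.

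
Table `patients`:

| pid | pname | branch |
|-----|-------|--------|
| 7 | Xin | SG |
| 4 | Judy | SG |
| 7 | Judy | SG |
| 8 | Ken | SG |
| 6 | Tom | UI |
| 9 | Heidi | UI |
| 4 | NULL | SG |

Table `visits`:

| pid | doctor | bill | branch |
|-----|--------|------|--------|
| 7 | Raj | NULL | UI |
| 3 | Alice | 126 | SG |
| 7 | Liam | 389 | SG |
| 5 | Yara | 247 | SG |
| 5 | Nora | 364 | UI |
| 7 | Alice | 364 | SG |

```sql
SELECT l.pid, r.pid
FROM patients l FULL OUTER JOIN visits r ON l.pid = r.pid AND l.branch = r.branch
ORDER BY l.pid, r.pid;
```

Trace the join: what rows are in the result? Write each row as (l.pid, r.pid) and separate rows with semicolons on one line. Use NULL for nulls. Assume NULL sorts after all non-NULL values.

FULL OUTER JOIN keeps every row from both sides; unmatched rows get NULL for the other side's columns.
Matching on l.pid = r.pid AND l.branch = r.branch.
- l[0] pid=7, branch=SG → 2 match(es) in r → 2 row(s).
- l[1] pid=4, branch=SG → no match; kept with NULLs on the r side.
- l[2] pid=7, branch=SG → 2 match(es) in r → 2 row(s).
- l[3] pid=8, branch=SG → no match; kept with NULLs on the r side.
- l[4] pid=6, branch=UI → no match; kept with NULLs on the r side.
- l[5] pid=9, branch=UI → no match; kept with NULLs on the r side.
- l[6] pid=4, branch=SG → no match; kept with NULLs on the r side.
- 4 row(s) from r found no l partner → padded with NULL.

(4, NULL); (4, NULL); (6, NULL); (7, 7); (7, 7); (7, 7); (7, 7); (8, NULL); (9, NULL); (NULL, 3); (NULL, 5); (NULL, 5); (NULL, 7)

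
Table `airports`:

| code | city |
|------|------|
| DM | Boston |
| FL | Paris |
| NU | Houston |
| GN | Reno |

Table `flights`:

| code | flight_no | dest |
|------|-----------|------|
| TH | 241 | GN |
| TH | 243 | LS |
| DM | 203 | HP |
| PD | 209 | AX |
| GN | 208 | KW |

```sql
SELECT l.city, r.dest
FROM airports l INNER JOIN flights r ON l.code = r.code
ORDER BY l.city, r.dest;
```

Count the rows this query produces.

2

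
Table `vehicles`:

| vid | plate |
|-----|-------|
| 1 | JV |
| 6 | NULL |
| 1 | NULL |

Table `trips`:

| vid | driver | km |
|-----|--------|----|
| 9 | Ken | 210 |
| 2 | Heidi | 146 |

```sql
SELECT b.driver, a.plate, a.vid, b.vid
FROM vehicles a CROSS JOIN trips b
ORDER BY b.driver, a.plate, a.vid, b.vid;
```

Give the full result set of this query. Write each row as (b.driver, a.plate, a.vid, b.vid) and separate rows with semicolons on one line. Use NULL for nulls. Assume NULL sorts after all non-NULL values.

CROSS JOIN pairs every row of `vehicles` with every row of `trips`: 3 × 2 = 6 rows.
After projecting and ordering:
b.driver | a.plate | a.vid | b.vid
Heidi | JV | 1 | 2
Heidi | NULL | 1 | 2
Heidi | NULL | 6 | 2
Ken | JV | 1 | 9
Ken | NULL | 1 | 9
Ken | NULL | 6 | 9

(Heidi, JV, 1, 2); (Heidi, NULL, 1, 2); (Heidi, NULL, 6, 2); (Ken, JV, 1, 9); (Ken, NULL, 1, 9); (Ken, NULL, 6, 9)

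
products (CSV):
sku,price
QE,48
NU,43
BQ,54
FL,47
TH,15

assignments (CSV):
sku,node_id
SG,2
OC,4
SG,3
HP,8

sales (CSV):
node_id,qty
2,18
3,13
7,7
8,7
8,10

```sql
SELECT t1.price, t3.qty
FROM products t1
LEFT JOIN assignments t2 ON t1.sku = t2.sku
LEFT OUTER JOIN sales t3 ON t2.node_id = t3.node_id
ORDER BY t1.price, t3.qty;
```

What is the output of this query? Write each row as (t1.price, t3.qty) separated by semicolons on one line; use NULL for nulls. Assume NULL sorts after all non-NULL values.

Joins associate left-to-right: products LEFT JOIN assignments on sku gives 5 intermediate row(s).
Then LEFT JOIN `sales t3` on node_id: each of those 5 rows is kept; rows whose t2.node_id has no match in t3 get NULL for t3's columns.

(15, NULL); (43, NULL); (47, NULL); (48, NULL); (54, NULL)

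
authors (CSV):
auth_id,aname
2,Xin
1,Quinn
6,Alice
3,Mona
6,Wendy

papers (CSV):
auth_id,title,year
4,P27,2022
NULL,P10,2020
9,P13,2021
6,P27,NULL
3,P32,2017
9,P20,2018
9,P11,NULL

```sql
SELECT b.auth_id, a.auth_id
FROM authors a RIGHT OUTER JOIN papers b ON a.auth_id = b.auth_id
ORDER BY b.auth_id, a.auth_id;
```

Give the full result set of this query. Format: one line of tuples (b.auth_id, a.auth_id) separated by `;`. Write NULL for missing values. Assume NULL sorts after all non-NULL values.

(3, 3); (4, NULL); (6, 6); (6, 6); (9, NULL); (9, NULL); (9, NULL); (NULL, NULL)

RIGHT JOIN keeps every row from `papers`; unmatched rows get NULL for `authors`'s columns.
Matching on a.auth_id = b.auth_id. A NULL in a compared column never satisfies the condition.
Matched pairs: 3; unmatched b rows kept: 5.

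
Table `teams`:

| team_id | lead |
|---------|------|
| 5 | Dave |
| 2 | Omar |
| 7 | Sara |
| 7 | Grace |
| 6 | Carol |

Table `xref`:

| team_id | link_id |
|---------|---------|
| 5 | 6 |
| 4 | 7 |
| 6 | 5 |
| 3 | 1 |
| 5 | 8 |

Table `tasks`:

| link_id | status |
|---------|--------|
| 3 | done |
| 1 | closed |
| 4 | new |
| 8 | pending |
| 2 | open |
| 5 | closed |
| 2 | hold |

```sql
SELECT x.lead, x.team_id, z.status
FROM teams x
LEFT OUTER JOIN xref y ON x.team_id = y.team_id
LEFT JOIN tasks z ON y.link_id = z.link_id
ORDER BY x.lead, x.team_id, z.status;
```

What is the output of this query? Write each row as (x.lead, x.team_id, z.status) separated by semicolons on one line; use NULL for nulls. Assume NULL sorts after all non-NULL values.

(Carol, 6, closed); (Dave, 5, pending); (Dave, 5, NULL); (Grace, 7, NULL); (Omar, 2, NULL); (Sara, 7, NULL)

Joins associate left-to-right: teams LEFT JOIN xref on team_id gives 6 intermediate row(s).
Then LEFT JOIN `tasks z` on link_id: each of those 6 rows is kept; rows whose y.link_id has no match in z get NULL for z's columns.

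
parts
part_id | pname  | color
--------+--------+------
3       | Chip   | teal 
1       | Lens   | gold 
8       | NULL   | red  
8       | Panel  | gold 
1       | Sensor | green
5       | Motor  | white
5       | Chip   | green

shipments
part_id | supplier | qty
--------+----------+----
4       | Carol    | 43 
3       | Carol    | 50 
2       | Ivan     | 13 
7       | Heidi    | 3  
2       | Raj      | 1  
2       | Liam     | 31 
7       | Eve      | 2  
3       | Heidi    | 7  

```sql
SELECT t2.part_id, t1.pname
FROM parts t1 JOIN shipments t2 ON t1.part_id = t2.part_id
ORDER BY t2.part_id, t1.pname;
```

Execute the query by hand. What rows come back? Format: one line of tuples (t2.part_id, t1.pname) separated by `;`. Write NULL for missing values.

INNER JOIN keeps only pairs where the ON condition holds.
Matching on t1.part_id = t2.part_id.
Matched pairs: 2.

(3, Chip); (3, Chip)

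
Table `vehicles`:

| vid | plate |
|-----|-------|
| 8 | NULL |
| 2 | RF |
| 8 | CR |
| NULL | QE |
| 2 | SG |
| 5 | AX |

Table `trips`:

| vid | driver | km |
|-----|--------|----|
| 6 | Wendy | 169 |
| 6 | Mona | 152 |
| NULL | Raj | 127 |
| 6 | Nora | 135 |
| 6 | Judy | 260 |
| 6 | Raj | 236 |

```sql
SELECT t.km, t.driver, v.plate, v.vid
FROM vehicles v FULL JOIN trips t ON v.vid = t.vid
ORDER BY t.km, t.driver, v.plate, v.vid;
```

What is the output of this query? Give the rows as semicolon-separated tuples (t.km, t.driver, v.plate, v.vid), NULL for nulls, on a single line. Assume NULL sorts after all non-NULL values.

FULL OUTER JOIN keeps every row from both sides; unmatched rows get NULL for the other side's columns.
Matching on v.vid = t.vid. A NULL in a compared column never satisfies the condition.
Matched pairs: 0; unmatched v rows kept: 6; unmatched t rows kept: 6.

(127, Raj, NULL, NULL); (135, Nora, NULL, NULL); (152, Mona, NULL, NULL); (169, Wendy, NULL, NULL); (236, Raj, NULL, NULL); (260, Judy, NULL, NULL); (NULL, NULL, AX, 5); (NULL, NULL, CR, 8); (NULL, NULL, QE, NULL); (NULL, NULL, RF, 2); (NULL, NULL, SG, 2); (NULL, NULL, NULL, 8)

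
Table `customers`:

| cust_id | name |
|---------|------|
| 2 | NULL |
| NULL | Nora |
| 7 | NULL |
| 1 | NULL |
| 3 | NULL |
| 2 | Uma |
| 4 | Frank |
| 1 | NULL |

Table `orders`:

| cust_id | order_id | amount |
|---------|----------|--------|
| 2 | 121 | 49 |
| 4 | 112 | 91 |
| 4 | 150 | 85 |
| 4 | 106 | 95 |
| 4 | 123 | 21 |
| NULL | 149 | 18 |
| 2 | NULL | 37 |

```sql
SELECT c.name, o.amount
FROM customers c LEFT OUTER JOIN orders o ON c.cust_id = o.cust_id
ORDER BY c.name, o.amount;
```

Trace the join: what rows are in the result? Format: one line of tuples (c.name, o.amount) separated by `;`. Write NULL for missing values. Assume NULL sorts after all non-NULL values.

(Frank, 21); (Frank, 85); (Frank, 91); (Frank, 95); (Nora, NULL); (Uma, 37); (Uma, 49); (NULL, 37); (NULL, 49); (NULL, NULL); (NULL, NULL); (NULL, NULL); (NULL, NULL)

LEFT JOIN keeps every row from `customers`; unmatched rows get NULL for `orders`'s columns.
Matching on c.cust_id = o.cust_id. A NULL in a compared column never satisfies the condition.
- c row (cust_id=2): matches 2 o row(s) → 2 output row(s).
- c row (cust_id=NULL): no match → kept, o columns NULL.
- c row (cust_id=7): no match → kept, o columns NULL.
- c row (cust_id=1): no match → kept, o columns NULL.
- c row (cust_id=3): no match → kept, o columns NULL.
- c row (cust_id=2): matches 2 o row(s) → 2 output row(s).
- c row (cust_id=4): matches 4 o row(s) → 4 output row(s).
- c row (cust_id=1): no match → kept, o columns NULL.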